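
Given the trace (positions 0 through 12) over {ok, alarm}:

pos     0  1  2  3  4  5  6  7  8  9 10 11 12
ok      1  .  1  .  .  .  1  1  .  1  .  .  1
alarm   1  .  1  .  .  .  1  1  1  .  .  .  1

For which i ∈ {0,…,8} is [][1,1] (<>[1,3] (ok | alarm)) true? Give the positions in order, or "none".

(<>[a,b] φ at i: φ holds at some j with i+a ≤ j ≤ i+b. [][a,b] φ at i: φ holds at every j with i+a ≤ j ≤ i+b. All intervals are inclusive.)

Evaluate at each i in [0,8]:
  i=0: ✓ (all of [1,1])
  i=1: ✗ (fails at j=2)
  i=2: ✓ (all of [3,3])
  i=3: ✓ (all of [4,4])
  i=4: ✓ (all of [5,5])
  i=5: ✓ (all of [6,6])
  i=6: ✓ (all of [7,7])
  i=7: ✓ (all of [8,8])
  i=8: ✓ (all of [9,9])

0, 2, 3, 4, 5, 6, 7, 8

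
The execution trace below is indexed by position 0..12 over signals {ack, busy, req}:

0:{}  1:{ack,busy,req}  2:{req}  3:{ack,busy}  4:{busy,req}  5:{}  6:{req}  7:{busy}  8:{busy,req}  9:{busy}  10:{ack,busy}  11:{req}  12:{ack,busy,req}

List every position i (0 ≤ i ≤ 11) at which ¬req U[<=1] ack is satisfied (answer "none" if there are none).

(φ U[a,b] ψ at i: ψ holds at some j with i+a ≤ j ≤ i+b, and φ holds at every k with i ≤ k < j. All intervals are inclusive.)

Evaluate at each i in [0,11]:
  i=0: ✓ (rhs at j=1; lhs holds on [0,0])
  i=1: ✓ (rhs at j=1)
  i=2: ✗ (lhs fails at k=2 before rhs at j=3)
  i=3: ✓ (rhs at j=3)
  i=4: ✗ (no rhs in [4,5])
  i=5: ✗ (no rhs in [5,6])
  i=6: ✗ (no rhs in [6,7])
  i=7: ✗ (no rhs in [7,8])
  i=8: ✗ (no rhs in [8,9])
  i=9: ✓ (rhs at j=10; lhs holds on [9,9])
  i=10: ✓ (rhs at j=10)
  i=11: ✗ (lhs fails at k=11 before rhs at j=12)

0, 1, 3, 9, 10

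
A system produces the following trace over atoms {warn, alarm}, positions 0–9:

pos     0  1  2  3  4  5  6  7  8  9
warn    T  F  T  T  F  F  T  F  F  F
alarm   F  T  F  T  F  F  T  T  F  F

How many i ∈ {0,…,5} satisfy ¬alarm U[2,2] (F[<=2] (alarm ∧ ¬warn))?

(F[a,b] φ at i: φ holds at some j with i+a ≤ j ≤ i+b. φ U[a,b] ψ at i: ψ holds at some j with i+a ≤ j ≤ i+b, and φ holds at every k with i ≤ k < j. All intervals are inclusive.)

1

Evaluate at each i in [0,5]:
  i=0: ✗ (no rhs in [2,2])
  i=1: ✗ (no rhs in [3,3])
  i=2: ✗ (no rhs in [4,4])
  i=3: ✗ (lhs fails at k=3 before rhs at j=5)
  i=4: ✓ (rhs at j=6; lhs holds on [4,5])
  i=5: ✗ (lhs fails at k=6 before rhs at j=7)
Positions where it holds: {4} → 1.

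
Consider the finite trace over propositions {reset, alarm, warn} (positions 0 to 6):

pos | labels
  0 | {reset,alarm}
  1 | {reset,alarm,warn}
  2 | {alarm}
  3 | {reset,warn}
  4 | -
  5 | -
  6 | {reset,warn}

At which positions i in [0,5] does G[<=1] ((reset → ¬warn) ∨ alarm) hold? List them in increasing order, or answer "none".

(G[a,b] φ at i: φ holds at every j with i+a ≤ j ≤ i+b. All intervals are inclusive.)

0, 1, 4

Evaluate at each i in [0,5]:
  i=0: ✓ (all of [0,1])
  i=1: ✓ (all of [1,2])
  i=2: ✗ (fails at j=3)
  i=3: ✗ (fails at j=3)
  i=4: ✓ (all of [4,5])
  i=5: ✗ (fails at j=6)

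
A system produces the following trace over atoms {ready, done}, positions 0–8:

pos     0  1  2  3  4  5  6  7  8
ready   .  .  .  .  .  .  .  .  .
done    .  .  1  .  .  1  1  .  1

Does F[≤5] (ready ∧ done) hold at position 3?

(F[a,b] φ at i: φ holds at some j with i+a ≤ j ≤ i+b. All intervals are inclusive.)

Check (ready ∧ done) at each j in [3,8]:
  j=3: false
  j=4: false
  j=5: false
  j=6: false
  j=7: false
  j=8: false
No position in the window satisfies it → formula fails.

No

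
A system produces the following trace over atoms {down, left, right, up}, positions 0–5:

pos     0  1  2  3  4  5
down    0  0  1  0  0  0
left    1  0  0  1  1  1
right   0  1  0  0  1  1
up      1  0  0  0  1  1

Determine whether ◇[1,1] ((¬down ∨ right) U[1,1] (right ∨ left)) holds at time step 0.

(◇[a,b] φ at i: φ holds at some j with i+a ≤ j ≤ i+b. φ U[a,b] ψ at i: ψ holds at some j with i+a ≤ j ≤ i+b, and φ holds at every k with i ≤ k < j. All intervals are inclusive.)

Does not hold

Check ((¬down ∨ right) U[1,1] (right ∨ left)) at each j in [1,1]:
  j=1: fails
No position in the window satisfies it → formula fails.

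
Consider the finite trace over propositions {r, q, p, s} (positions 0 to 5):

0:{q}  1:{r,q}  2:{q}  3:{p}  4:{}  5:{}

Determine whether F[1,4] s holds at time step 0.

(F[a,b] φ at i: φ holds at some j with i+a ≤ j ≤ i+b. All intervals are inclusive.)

Check s at each j in [1,4]:
  j=1: false
  j=2: false
  j=3: false
  j=4: false
No position in the window satisfies it → formula fails.

Does not hold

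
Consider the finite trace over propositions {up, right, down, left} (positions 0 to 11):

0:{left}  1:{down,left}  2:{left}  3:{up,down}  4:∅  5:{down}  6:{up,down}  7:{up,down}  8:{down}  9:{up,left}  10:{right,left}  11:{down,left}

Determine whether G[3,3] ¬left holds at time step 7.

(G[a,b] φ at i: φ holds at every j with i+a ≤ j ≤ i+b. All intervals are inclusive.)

No

Check ¬left at every j in [10,10]:
  j=10: false
Fails at j=10 → formula fails.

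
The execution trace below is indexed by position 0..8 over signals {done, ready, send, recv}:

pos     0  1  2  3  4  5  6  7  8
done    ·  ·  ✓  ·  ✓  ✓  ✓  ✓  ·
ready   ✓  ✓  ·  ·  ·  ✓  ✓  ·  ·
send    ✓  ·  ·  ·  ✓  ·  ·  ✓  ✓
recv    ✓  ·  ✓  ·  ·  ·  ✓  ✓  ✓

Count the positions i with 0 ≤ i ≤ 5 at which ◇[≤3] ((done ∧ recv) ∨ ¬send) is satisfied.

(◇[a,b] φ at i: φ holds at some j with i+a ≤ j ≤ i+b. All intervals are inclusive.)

6

Evaluate at each i in [0,5]:
  i=0: ✓ (witness j=1)
  i=1: ✓ (witness j=1)
  i=2: ✓ (witness j=2)
  i=3: ✓ (witness j=3)
  i=4: ✓ (witness j=5)
  i=5: ✓ (witness j=5)
Positions where it holds: {0, 1, 2, 3, 4, 5} → 6.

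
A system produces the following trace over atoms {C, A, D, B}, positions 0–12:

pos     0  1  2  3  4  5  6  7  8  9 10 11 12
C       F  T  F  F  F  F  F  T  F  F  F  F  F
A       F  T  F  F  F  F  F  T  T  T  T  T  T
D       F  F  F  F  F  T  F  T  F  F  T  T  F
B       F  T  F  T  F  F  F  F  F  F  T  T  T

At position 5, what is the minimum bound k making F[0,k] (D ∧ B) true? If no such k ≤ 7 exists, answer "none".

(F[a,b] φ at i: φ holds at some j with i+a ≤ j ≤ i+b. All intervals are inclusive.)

Scan j = 5,6,… for (D ∧ B):
  j=5: fails
  j=6: fails
  j=7: fails
  j=8: fails
  j=9: fails
  j=10: holds
First hit at j=10, so smallest k = 10-5 = 5.

5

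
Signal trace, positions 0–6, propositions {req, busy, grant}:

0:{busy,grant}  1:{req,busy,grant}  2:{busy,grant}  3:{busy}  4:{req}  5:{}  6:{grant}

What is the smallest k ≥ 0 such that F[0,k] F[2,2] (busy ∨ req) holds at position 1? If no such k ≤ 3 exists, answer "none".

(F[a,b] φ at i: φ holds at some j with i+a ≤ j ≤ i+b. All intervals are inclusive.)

0

Scan j = 1,2,… for F[2,2] (busy ∨ req):
  j=1: holds
First hit at j=1, so smallest k = 1-1 = 0.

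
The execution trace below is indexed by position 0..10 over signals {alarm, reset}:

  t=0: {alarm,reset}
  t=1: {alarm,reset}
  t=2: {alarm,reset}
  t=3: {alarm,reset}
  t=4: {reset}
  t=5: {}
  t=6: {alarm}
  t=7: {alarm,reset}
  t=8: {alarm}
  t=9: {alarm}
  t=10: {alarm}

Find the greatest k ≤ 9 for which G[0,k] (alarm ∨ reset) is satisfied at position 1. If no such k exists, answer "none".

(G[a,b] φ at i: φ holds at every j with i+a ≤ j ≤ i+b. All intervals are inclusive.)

(alarm ∨ reset) must hold from j=1 onward; find where it first fails.
  j=1: holds
  j=2: holds
  j=3: holds
  j=4: holds
  j=5: fails
Holds on [1,4], so largest k = 3.

3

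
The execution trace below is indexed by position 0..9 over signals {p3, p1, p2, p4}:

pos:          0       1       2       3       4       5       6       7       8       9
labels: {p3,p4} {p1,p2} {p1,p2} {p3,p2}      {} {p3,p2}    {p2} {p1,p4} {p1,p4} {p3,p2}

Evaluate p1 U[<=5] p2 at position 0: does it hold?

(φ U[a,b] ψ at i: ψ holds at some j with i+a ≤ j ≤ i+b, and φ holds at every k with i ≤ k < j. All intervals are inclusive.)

No

Need some j in [0,5] with p2, and p1 at every k in [0,j-1].
  j=0: p2 false.
  j=1: p2 holds, but p1 fails at k=0 → not this j.
  j=2: p2 holds, but p1 fails at k=0 → not this j.
  j=3: p2 holds, but p1 fails at k=0 → not this j.
  j=4: p2 false.
  j=5: p2 holds, but p1 fails at k=0 → not this j.
No j in the window works → until fails.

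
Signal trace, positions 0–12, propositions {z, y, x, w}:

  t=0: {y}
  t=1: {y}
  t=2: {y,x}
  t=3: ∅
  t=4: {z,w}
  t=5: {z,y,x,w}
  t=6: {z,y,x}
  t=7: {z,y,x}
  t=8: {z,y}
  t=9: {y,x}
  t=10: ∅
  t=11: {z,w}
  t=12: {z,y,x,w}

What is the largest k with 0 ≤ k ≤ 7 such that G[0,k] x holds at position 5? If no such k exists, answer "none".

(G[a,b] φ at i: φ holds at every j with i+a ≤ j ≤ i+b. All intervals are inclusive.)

2

x must hold from j=5 onward; find where it first fails.
  j=5: holds
  j=6: holds
  j=7: holds
  j=8: fails
Holds on [5,7], so largest k = 2.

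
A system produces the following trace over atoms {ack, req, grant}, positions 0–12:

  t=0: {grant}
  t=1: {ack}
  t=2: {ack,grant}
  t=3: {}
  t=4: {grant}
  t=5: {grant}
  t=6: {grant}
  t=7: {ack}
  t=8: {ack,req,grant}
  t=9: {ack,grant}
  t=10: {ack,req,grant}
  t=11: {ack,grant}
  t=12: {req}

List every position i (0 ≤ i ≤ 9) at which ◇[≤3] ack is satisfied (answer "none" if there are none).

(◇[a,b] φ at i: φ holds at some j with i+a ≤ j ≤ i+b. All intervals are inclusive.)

Evaluate at each i in [0,9]:
  i=0: ✓ (witness j=1)
  i=1: ✓ (witness j=1)
  i=2: ✓ (witness j=2)
  i=3: ✗ (none in [3,6])
  i=4: ✓ (witness j=7)
  i=5: ✓ (witness j=7)
  i=6: ✓ (witness j=7)
  i=7: ✓ (witness j=7)
  i=8: ✓ (witness j=8)
  i=9: ✓ (witness j=9)

0, 1, 2, 4, 5, 6, 7, 8, 9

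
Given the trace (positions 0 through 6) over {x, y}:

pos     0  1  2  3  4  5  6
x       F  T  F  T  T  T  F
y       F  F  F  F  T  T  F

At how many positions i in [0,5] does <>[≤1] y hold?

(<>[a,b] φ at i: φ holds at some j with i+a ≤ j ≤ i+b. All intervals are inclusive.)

3

Evaluate at each i in [0,5]:
  i=0: ✗ (none in [0,1])
  i=1: ✗ (none in [1,2])
  i=2: ✗ (none in [2,3])
  i=3: ✓ (witness j=4)
  i=4: ✓ (witness j=4)
  i=5: ✓ (witness j=5)
Positions where it holds: {3, 4, 5} → 3.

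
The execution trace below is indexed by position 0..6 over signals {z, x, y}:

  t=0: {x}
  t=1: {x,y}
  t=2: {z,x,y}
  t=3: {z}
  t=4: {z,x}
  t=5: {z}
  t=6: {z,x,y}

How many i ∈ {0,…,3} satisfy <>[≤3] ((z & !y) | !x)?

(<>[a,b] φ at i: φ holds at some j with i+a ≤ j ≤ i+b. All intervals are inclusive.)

4

Evaluate at each i in [0,3]:
  i=0: ✓ (witness j=3)
  i=1: ✓ (witness j=3)
  i=2: ✓ (witness j=3)
  i=3: ✓ (witness j=3)
Positions where it holds: {0, 1, 2, 3} → 4.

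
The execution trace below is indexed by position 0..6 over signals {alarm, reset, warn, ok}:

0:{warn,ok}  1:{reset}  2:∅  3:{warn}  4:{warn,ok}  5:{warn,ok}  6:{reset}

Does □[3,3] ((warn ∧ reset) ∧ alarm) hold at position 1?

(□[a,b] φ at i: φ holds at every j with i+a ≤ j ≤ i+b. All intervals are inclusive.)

No

Check ((warn ∧ reset) ∧ alarm) at every j in [4,4]:
  j=4: false
Fails at j=4 → formula fails.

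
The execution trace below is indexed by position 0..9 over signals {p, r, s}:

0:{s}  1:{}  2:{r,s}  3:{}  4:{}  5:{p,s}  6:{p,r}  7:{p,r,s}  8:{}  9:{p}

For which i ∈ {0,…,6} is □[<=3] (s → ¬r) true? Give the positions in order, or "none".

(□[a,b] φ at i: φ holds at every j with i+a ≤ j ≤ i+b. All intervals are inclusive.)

Evaluate at each i in [0,6]:
  i=0: ✗ (fails at j=2)
  i=1: ✗ (fails at j=2)
  i=2: ✗ (fails at j=2)
  i=3: ✓ (all of [3,6])
  i=4: ✗ (fails at j=7)
  i=5: ✗ (fails at j=7)
  i=6: ✗ (fails at j=7)

3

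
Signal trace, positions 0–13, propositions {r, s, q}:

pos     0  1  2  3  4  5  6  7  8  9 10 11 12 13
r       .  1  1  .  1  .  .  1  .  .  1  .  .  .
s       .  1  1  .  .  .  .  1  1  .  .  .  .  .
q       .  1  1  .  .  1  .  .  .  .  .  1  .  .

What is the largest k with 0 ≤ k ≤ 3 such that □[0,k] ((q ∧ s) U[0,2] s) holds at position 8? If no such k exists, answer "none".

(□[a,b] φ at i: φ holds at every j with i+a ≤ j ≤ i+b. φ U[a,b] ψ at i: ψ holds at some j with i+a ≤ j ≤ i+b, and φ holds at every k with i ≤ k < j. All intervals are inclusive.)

0

((q ∧ s) U[0,2] s) must hold from j=8 onward; find where it first fails.
  j=8: holds
  j=9: fails
Holds on [8,8], so largest k = 0.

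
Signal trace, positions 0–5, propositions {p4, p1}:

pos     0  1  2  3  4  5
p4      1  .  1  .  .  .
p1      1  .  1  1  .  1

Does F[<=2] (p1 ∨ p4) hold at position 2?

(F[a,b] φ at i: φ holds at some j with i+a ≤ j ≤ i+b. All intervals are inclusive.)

True

Check (p1 ∨ p4) at each j in [2,4]:
  j=2: true
  j=3: true
  j=4: false
Found at j=2 → formula holds.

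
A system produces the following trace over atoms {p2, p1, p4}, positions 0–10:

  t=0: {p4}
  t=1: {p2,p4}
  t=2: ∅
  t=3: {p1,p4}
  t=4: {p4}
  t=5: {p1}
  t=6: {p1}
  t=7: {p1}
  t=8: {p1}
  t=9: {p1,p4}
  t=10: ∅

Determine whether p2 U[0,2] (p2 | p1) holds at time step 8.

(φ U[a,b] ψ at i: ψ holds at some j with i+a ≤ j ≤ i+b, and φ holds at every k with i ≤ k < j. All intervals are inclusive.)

Need some j in [8,10] with (p2 | p1), and p2 at every k in [8,j-1].
  j=8: (p2 | p1) holds; no prefix to check → satisfied.

Yes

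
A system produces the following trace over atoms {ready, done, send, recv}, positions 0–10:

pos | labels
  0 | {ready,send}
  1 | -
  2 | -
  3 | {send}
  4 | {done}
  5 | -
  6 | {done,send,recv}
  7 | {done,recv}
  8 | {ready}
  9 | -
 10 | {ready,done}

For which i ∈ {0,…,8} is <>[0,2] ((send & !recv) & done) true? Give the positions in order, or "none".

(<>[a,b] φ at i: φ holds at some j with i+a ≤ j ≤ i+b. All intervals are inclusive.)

none

Evaluate at each i in [0,8]:
  i=0: ✗ (none in [0,2])
  i=1: ✗ (none in [1,3])
  i=2: ✗ (none in [2,4])
  i=3: ✗ (none in [3,5])
  i=4: ✗ (none in [4,6])
  i=5: ✗ (none in [5,7])
  i=6: ✗ (none in [6,8])
  i=7: ✗ (none in [7,9])
  i=8: ✗ (none in [8,10])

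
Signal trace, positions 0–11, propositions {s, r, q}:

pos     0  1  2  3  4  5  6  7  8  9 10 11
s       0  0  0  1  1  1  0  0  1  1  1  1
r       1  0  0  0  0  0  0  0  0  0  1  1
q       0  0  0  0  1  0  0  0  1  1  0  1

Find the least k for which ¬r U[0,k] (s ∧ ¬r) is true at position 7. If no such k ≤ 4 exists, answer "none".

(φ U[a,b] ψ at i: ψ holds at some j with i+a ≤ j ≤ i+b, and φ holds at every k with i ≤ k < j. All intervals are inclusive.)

Need earliest j ≥ 7 with (s ∧ ¬r), and ¬r at every k in [7,j-1].
  j=7: rhs fails.
  j=8: rhs holds; lhs holds on [7,7]. k = 1.

1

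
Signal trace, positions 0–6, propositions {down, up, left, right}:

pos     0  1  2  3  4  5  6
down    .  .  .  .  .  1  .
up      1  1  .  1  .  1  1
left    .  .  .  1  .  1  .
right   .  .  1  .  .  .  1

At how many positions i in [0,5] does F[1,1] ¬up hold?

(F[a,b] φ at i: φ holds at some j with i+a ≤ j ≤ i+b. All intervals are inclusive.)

2

Evaluate at each i in [0,5]:
  i=0: ✗ (none in [1,1])
  i=1: ✓ (witness j=2)
  i=2: ✗ (none in [3,3])
  i=3: ✓ (witness j=4)
  i=4: ✗ (none in [5,5])
  i=5: ✗ (none in [6,6])
Positions where it holds: {1, 3} → 2.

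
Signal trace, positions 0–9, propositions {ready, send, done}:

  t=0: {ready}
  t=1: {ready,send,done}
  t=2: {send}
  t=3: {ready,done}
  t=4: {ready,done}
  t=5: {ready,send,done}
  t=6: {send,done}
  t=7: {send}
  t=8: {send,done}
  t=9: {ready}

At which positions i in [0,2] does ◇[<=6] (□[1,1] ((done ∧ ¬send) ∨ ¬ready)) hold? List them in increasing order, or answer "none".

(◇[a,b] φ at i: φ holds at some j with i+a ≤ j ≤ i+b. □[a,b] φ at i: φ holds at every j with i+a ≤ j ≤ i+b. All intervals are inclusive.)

Evaluate at each i in [0,2]:
  i=0: ✓ (witness j=1)
  i=1: ✓ (witness j=1)
  i=2: ✓ (witness j=2)

0, 1, 2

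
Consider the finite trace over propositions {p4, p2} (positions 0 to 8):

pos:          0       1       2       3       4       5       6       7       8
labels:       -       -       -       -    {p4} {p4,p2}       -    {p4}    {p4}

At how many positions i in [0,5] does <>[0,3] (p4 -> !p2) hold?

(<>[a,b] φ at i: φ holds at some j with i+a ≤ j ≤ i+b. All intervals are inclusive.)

Evaluate at each i in [0,5]:
  i=0: ✓ (witness j=0)
  i=1: ✓ (witness j=1)
  i=2: ✓ (witness j=2)
  i=3: ✓ (witness j=3)
  i=4: ✓ (witness j=4)
  i=5: ✓ (witness j=6)
Positions where it holds: {0, 1, 2, 3, 4, 5} → 6.

6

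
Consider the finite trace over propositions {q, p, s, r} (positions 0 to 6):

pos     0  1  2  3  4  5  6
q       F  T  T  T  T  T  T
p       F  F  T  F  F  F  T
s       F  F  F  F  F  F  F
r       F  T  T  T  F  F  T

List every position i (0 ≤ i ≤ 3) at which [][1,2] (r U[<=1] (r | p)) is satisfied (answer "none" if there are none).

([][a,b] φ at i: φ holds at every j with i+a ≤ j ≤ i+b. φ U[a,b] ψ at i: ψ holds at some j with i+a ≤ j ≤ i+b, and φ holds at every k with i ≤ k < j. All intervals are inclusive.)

Evaluate at each i in [0,3]:
  i=0: ✓ (all of [1,2])
  i=1: ✓ (all of [2,3])
  i=2: ✗ (fails at j=4)
  i=3: ✗ (fails at j=4)

0, 1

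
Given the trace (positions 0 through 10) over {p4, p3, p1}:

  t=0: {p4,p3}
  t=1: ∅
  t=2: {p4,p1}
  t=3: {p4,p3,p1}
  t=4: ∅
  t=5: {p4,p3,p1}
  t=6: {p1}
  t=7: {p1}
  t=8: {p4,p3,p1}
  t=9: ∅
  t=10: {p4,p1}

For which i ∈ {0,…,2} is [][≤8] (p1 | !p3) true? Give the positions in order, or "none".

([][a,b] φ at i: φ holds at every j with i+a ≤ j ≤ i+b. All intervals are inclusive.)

Evaluate at each i in [0,2]:
  i=0: ✗ (fails at j=0)
  i=1: ✓ (all of [1,9])
  i=2: ✓ (all of [2,10])

1, 2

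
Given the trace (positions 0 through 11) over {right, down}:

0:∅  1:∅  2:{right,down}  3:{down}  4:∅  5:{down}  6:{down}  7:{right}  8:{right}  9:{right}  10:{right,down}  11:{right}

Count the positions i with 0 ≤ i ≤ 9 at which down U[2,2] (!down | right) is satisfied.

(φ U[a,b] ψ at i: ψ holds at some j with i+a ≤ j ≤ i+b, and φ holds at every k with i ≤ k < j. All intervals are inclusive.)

Evaluate at each i in [0,9]:
  i=0: ✗ (lhs fails at k=0 before rhs at j=2)
  i=1: ✗ (no rhs in [3,3])
  i=2: ✓ (rhs at j=4; lhs holds on [2,3])
  i=3: ✗ (no rhs in [5,5])
  i=4: ✗ (no rhs in [6,6])
  i=5: ✓ (rhs at j=7; lhs holds on [5,6])
  i=6: ✗ (lhs fails at k=7 before rhs at j=8)
  i=7: ✗ (lhs fails at k=7 before rhs at j=9)
  i=8: ✗ (lhs fails at k=8 before rhs at j=10)
  i=9: ✗ (lhs fails at k=9 before rhs at j=11)
Positions where it holds: {2, 5} → 2.

2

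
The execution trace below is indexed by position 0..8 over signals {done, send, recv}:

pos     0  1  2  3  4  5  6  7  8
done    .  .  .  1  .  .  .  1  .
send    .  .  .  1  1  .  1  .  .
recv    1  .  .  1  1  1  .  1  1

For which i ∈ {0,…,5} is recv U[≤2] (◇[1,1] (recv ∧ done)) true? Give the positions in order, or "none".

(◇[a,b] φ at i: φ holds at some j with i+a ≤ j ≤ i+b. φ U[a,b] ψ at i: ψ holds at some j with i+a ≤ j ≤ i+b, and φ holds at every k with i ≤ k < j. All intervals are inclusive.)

Evaluate at each i in [0,5]:
  i=0: ✗ (lhs fails at k=1 before rhs at j=2)
  i=1: ✗ (lhs fails at k=1 before rhs at j=2)
  i=2: ✓ (rhs at j=2)
  i=3: ✗ (no rhs in [3,5])
  i=4: ✓ (rhs at j=6; lhs holds on [4,5])
  i=5: ✓ (rhs at j=6; lhs holds on [5,5])

2, 4, 5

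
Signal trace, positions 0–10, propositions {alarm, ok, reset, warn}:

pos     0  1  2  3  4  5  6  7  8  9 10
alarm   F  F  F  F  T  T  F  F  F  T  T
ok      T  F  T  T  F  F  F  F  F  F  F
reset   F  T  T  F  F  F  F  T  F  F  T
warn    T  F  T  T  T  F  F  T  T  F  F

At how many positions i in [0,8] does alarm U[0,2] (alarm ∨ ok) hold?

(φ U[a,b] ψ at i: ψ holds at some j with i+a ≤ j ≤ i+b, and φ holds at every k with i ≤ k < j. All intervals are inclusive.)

5

Evaluate at each i in [0,8]:
  i=0: ✓ (rhs at j=0)
  i=1: ✗ (lhs fails at k=1 before rhs at j=2)
  i=2: ✓ (rhs at j=2)
  i=3: ✓ (rhs at j=3)
  i=4: ✓ (rhs at j=4)
  i=5: ✓ (rhs at j=5)
  i=6: ✗ (no rhs in [6,8])
  i=7: ✗ (lhs fails at k=7 before rhs at j=9)
  i=8: ✗ (lhs fails at k=8 before rhs at j=9)
Positions where it holds: {0, 2, 3, 4, 5} → 5.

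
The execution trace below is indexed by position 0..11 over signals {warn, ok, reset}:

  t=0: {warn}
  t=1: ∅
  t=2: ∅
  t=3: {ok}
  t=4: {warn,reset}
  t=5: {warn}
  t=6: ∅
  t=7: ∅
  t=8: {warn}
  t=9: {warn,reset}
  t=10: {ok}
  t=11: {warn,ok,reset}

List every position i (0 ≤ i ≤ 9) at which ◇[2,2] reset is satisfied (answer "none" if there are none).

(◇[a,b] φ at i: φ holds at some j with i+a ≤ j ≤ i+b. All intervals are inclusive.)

2, 7, 9

Evaluate at each i in [0,9]:
  i=0: ✗ (none in [2,2])
  i=1: ✗ (none in [3,3])
  i=2: ✓ (witness j=4)
  i=3: ✗ (none in [5,5])
  i=4: ✗ (none in [6,6])
  i=5: ✗ (none in [7,7])
  i=6: ✗ (none in [8,8])
  i=7: ✓ (witness j=9)
  i=8: ✗ (none in [10,10])
  i=9: ✓ (witness j=11)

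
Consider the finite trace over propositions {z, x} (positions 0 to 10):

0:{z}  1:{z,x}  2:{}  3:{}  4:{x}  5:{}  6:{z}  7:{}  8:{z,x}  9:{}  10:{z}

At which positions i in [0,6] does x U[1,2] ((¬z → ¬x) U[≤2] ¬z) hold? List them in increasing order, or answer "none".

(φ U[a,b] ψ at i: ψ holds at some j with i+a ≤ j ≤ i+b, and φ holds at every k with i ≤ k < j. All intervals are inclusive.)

Evaluate at each i in [0,6]:
  i=0: ✗ (lhs fails at k=0 before rhs at j=1)
  i=1: ✓ (rhs at j=2; lhs holds on [1,1])
  i=2: ✗ (lhs fails at k=2 before rhs at j=3)
  i=3: ✗ (lhs fails at k=3 before rhs at j=4)
  i=4: ✓ (rhs at j=5; lhs holds on [4,4])
  i=5: ✗ (lhs fails at k=5 before rhs at j=6)
  i=6: ✗ (lhs fails at k=6 before rhs at j=7)

1, 4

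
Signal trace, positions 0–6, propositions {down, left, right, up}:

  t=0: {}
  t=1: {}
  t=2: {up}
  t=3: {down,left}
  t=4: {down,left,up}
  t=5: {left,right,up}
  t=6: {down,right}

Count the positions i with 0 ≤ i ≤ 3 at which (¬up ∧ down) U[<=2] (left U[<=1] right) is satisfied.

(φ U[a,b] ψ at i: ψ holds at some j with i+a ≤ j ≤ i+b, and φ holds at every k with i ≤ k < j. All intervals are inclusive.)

1

Evaluate at each i in [0,3]:
  i=0: ✗ (no rhs in [0,2])
  i=1: ✗ (no rhs in [1,3])
  i=2: ✗ (lhs fails at k=2 before rhs at j=4)
  i=3: ✓ (rhs at j=4; lhs holds on [3,3])
Positions where it holds: {3} → 1.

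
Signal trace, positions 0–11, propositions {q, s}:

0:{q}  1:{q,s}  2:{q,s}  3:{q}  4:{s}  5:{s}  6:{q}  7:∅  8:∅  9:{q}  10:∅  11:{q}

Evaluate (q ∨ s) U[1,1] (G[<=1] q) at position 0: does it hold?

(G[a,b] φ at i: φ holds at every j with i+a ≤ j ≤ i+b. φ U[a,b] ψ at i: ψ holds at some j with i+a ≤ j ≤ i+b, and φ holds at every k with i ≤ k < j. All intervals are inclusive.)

Holds

Need some j in [1,1] with G[<=1] q, and (q ∨ s) at every k in [0,j-1].
  j=1: G[<=1] q holds; (q ∨ s) holds at every k in [0,0] → satisfied.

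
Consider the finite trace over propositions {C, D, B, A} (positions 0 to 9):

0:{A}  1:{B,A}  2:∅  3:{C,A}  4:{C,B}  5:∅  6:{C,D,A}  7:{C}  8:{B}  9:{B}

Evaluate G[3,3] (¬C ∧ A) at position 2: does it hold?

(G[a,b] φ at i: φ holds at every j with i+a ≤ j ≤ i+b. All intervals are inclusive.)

Does not hold

Check (¬C ∧ A) at every j in [5,5]:
  j=5: false
Fails at j=5 → formula fails.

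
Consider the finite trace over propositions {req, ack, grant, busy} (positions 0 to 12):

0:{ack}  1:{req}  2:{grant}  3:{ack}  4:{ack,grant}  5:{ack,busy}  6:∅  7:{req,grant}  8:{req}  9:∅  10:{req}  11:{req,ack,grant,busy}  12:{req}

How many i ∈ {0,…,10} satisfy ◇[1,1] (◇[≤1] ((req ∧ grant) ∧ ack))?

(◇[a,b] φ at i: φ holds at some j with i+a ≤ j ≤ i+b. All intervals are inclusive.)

2

Evaluate at each i in [0,10]:
  i=0: ✗ (none in [1,1])
  i=1: ✗ (none in [2,2])
  i=2: ✗ (none in [3,3])
  i=3: ✗ (none in [4,4])
  i=4: ✗ (none in [5,5])
  i=5: ✗ (none in [6,6])
  i=6: ✗ (none in [7,7])
  i=7: ✗ (none in [8,8])
  i=8: ✗ (none in [9,9])
  i=9: ✓ (witness j=10)
  i=10: ✓ (witness j=11)
Positions where it holds: {9, 10} → 2.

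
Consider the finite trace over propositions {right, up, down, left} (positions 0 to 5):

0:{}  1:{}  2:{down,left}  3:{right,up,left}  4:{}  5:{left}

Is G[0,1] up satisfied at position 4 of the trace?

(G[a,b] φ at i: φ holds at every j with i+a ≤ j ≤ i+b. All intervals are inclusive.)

Does not hold

Check up at every j in [4,5]:
  j=4: false
  j=5: false
Fails at j=4 → formula fails.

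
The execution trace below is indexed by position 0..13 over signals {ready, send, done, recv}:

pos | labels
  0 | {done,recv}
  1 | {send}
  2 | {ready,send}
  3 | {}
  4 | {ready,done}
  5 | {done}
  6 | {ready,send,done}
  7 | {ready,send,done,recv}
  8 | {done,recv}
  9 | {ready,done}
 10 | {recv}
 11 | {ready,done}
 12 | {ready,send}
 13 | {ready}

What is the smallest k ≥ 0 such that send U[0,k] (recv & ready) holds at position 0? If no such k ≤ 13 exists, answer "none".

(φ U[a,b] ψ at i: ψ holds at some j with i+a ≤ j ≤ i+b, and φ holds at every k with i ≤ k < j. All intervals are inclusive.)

Need earliest j ≥ 0 with (recv & ready), and send at every k in [0,j-1].
  j=0: rhs fails.
  j=1: rhs fails.
  j=2: rhs fails.
  j=3: rhs fails.
  j=4: rhs fails.
  j=5: rhs fails.
  j=6: rhs fails.
  j=7: rhs holds but lhs fails at k=0.
  j=8: rhs fails.
  j=9: rhs fails.
  j=10: rhs fails.
  j=11: rhs fails.
  j=12: rhs fails.
  j=13: rhs fails.
No witness within the range → none.

none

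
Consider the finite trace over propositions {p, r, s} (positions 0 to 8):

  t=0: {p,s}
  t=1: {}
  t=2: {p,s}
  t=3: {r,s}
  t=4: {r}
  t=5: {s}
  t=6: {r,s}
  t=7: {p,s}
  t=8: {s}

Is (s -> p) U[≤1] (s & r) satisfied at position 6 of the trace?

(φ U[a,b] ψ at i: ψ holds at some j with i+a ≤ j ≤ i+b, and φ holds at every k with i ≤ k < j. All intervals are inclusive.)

Need some j in [6,7] with (s & r), and (s -> p) at every k in [6,j-1].
  j=6: (s & r) holds; no prefix to check → satisfied.

Holds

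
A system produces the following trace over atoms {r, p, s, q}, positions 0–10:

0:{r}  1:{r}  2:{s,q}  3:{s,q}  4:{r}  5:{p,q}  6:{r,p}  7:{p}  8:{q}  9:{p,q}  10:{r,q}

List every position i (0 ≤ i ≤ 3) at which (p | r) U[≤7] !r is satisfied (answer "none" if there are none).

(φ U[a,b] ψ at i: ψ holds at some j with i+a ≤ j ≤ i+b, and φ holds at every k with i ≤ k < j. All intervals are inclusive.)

Evaluate at each i in [0,3]:
  i=0: ✓ (rhs at j=2; lhs holds on [0,1])
  i=1: ✓ (rhs at j=2; lhs holds on [1,1])
  i=2: ✓ (rhs at j=2)
  i=3: ✓ (rhs at j=3)

0, 1, 2, 3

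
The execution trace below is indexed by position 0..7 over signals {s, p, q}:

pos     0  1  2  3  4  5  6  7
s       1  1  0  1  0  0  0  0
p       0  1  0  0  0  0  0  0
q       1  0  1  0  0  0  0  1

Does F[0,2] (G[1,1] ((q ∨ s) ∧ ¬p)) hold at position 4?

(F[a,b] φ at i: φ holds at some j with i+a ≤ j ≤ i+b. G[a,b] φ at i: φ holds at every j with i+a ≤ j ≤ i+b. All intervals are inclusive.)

Yes

Check G[1,1] ((q ∨ s) ∧ ¬p) at each j in [4,6]:
  j=4: fails at 5
  j=5: fails at 6
  j=6: holds on [7,7]
Found at j=6 → formula holds.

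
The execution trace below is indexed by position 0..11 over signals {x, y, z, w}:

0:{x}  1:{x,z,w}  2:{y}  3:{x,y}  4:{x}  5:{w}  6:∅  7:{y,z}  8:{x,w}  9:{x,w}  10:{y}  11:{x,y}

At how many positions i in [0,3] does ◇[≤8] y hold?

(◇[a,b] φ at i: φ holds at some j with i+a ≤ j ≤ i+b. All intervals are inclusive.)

4

Evaluate at each i in [0,3]:
  i=0: ✓ (witness j=2)
  i=1: ✓ (witness j=2)
  i=2: ✓ (witness j=2)
  i=3: ✓ (witness j=3)
Positions where it holds: {0, 1, 2, 3} → 4.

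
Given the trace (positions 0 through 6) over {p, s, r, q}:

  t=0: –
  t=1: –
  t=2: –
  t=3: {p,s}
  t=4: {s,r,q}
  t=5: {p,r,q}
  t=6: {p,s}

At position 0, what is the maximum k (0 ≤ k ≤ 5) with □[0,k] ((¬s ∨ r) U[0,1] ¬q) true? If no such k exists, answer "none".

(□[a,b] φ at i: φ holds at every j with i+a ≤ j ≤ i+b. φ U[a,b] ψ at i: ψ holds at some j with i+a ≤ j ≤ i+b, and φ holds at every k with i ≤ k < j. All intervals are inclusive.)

3

((¬s ∨ r) U[0,1] ¬q) must hold from j=0 onward; find where it first fails.
  j=0: holds
  j=1: holds
  j=2: holds
  j=3: holds
  j=4: fails
Holds on [0,3], so largest k = 3.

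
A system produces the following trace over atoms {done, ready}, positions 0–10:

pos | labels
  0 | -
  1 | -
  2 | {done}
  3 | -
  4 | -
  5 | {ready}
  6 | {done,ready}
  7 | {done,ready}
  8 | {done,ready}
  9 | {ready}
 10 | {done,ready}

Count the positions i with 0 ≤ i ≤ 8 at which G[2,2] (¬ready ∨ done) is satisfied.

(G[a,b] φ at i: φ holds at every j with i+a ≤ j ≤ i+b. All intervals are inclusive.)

Evaluate at each i in [0,8]:
  i=0: ✓ (all of [2,2])
  i=1: ✓ (all of [3,3])
  i=2: ✓ (all of [4,4])
  i=3: ✗ (fails at j=5)
  i=4: ✓ (all of [6,6])
  i=5: ✓ (all of [7,7])
  i=6: ✓ (all of [8,8])
  i=7: ✗ (fails at j=9)
  i=8: ✓ (all of [10,10])
Positions where it holds: {0, 1, 2, 4, 5, 6, 8} → 7.

7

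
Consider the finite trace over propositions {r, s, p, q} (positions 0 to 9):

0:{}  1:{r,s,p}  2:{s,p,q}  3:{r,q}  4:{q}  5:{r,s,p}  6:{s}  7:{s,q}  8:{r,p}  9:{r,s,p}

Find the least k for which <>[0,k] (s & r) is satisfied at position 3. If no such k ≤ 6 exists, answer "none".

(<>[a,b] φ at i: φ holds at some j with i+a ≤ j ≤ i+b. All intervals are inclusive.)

Scan j = 3,4,… for (s & r):
  j=3: fails
  j=4: fails
  j=5: holds
First hit at j=5, so smallest k = 5-3 = 2.

2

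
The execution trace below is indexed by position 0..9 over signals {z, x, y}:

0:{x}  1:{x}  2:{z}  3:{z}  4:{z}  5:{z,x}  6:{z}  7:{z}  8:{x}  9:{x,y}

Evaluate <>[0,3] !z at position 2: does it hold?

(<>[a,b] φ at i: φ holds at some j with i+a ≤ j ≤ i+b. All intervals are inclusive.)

Does not hold

Check !z at each j in [2,5]:
  j=2: false
  j=3: false
  j=4: false
  j=5: false
No position in the window satisfies it → formula fails.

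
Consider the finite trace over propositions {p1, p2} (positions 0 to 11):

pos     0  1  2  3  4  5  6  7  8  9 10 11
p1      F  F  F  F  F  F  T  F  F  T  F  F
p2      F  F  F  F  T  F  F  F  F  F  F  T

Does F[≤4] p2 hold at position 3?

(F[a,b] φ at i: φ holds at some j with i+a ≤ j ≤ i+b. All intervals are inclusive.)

Yes

Check p2 at each j in [3,7]:
  j=3: false
  j=4: true
  j=5: false
  j=6: false
  j=7: false
Found at j=4 → formula holds.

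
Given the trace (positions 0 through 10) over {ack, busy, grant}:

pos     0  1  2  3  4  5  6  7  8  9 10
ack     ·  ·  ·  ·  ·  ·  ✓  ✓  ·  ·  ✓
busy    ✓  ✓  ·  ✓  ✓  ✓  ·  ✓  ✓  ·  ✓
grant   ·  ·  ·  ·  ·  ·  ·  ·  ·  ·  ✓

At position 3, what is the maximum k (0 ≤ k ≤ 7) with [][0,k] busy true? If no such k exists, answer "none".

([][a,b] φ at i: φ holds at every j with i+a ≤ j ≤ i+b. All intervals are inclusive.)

busy must hold from j=3 onward; find where it first fails.
  j=3: holds
  j=4: holds
  j=5: holds
  j=6: fails
Holds on [3,5], so largest k = 2.

2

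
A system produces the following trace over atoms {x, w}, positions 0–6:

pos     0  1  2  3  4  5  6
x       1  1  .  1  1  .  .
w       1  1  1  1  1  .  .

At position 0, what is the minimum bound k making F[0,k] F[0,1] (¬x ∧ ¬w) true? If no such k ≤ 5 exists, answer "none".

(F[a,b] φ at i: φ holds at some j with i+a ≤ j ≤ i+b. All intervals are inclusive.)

Scan j = 0,1,… for F[0,1] (¬x ∧ ¬w):
  j=0: fails
  j=1: fails
  j=2: fails
  j=3: fails
  j=4: holds
First hit at j=4, so smallest k = 4-0 = 4.

4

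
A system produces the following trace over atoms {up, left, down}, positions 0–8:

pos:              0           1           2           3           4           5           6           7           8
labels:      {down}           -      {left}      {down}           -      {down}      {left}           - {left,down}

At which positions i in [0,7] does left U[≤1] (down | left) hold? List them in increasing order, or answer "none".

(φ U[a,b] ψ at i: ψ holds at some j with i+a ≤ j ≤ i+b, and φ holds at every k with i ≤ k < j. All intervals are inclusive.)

Evaluate at each i in [0,7]:
  i=0: ✓ (rhs at j=0)
  i=1: ✗ (lhs fails at k=1 before rhs at j=2)
  i=2: ✓ (rhs at j=2)
  i=3: ✓ (rhs at j=3)
  i=4: ✗ (lhs fails at k=4 before rhs at j=5)
  i=5: ✓ (rhs at j=5)
  i=6: ✓ (rhs at j=6)
  i=7: ✗ (lhs fails at k=7 before rhs at j=8)

0, 2, 3, 5, 6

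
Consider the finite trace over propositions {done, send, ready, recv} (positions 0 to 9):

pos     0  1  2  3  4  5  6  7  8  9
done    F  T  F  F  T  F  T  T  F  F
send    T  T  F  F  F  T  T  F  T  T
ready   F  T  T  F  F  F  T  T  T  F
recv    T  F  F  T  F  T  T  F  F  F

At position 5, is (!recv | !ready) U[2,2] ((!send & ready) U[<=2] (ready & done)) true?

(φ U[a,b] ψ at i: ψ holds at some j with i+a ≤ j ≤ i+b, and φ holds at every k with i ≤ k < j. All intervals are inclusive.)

No

Need some j in [7,7] with ((!send & ready) U[<=2] (ready & done)), and (!recv | !ready) at every k in [5,j-1].
  j=7: ((!send & ready) U[<=2] (ready & done)) holds, but (!recv | !ready) fails at k=6 → not this j.
No j in the window works → until fails.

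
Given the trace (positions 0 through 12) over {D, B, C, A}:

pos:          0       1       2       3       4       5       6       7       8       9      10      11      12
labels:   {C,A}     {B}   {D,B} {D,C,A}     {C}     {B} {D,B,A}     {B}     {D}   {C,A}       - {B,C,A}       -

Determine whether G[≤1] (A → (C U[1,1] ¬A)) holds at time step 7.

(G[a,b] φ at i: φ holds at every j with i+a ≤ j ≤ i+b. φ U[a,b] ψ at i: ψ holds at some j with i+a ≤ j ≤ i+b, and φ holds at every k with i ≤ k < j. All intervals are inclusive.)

True

Check (A → (C U[1,1] ¬A)) at every j in [7,8]:
  j=7: antecedent false → ✓
  j=8: antecedent false → ✓
All positions satisfy it → formula holds.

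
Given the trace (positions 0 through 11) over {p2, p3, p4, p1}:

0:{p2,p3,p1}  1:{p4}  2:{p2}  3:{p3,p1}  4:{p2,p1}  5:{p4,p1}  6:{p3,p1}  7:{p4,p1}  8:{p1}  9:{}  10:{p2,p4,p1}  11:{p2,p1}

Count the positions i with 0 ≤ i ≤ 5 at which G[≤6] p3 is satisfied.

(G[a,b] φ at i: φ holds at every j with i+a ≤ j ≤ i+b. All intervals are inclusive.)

Evaluate at each i in [0,5]:
  i=0: ✗ (fails at j=1)
  i=1: ✗ (fails at j=1)
  i=2: ✗ (fails at j=2)
  i=3: ✗ (fails at j=4)
  i=4: ✗ (fails at j=4)
  i=5: ✗ (fails at j=5)
Positions where it holds: {} → 0.

0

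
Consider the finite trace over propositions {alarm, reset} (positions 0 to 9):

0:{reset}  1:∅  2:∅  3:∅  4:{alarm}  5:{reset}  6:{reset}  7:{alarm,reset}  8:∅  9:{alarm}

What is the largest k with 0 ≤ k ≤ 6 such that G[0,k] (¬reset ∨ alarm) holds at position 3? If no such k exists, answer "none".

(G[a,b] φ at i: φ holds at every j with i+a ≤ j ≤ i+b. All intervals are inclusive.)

(¬reset ∨ alarm) must hold from j=3 onward; find where it first fails.
  j=3: holds
  j=4: holds
  j=5: fails
Holds on [3,4], so largest k = 1.

1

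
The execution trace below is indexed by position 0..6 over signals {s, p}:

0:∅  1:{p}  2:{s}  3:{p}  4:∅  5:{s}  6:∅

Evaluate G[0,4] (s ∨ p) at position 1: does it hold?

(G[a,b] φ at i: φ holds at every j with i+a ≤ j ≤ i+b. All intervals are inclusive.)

Check (s ∨ p) at every j in [1,5]:
  j=1: true
  j=2: true
  j=3: true
  j=4: false
  j=5: true
Fails at j=4 → formula fails.

No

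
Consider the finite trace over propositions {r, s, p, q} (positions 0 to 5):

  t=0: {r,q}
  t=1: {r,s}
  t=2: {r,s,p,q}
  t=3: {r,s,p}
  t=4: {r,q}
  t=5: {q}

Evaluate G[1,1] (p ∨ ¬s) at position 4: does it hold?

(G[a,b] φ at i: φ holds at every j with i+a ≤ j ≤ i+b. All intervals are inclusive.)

Holds

Check (p ∨ ¬s) at every j in [5,5]:
  j=5: true
All positions satisfy it → formula holds.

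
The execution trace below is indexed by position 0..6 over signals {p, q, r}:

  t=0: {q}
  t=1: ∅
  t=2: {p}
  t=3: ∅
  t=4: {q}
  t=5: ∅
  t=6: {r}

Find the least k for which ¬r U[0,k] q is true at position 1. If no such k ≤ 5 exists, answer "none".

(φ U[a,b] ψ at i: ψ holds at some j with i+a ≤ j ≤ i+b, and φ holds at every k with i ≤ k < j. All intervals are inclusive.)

3

Need earliest j ≥ 1 with q, and ¬r at every k in [1,j-1].
  j=1: rhs fails.
  j=2: rhs fails.
  j=3: rhs fails.
  j=4: rhs holds; lhs holds on [1,3]. k = 3.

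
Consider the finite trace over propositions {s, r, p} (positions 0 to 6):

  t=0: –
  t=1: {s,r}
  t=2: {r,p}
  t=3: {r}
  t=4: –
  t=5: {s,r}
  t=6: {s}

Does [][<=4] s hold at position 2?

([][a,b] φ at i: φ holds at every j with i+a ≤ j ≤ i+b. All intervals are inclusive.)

Check s at every j in [2,6]:
  j=2: false
  j=3: false
  j=4: false
  j=5: true
  j=6: true
Fails at j=2 → formula fails.

Does not hold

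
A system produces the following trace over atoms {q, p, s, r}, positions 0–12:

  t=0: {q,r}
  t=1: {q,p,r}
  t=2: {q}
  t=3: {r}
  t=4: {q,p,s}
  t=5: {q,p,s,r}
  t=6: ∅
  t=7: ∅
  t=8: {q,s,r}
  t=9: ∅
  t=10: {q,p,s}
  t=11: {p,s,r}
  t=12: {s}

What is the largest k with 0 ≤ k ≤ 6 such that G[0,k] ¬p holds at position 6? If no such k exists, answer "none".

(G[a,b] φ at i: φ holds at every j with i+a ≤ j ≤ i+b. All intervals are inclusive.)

3

¬p must hold from j=6 onward; find where it first fails.
  j=6: holds
  j=7: holds
  j=8: holds
  j=9: holds
  j=10: fails
Holds on [6,9], so largest k = 3.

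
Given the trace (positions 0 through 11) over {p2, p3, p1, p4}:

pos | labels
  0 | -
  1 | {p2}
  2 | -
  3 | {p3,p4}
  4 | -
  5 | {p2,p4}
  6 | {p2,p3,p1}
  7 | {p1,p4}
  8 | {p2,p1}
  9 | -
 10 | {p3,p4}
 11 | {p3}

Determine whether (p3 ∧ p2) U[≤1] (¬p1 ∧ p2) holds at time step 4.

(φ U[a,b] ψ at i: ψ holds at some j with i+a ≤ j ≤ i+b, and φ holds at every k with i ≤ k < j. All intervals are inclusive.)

No

Need some j in [4,5] with (¬p1 ∧ p2), and (p3 ∧ p2) at every k in [4,j-1].
  j=4: (¬p1 ∧ p2) false.
  j=5: (¬p1 ∧ p2) holds, but (p3 ∧ p2) fails at k=4 → not this j.
No j in the window works → until fails.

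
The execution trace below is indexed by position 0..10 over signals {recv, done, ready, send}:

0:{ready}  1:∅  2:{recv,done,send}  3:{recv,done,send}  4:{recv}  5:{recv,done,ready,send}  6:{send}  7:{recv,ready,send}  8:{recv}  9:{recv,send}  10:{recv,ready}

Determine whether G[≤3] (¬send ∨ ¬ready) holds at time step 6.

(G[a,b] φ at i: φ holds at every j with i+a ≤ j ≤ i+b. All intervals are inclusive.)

Does not hold

Check (¬send ∨ ¬ready) at every j in [6,9]:
  j=6: true
  j=7: false
  j=8: true
  j=9: true
Fails at j=7 → formula fails.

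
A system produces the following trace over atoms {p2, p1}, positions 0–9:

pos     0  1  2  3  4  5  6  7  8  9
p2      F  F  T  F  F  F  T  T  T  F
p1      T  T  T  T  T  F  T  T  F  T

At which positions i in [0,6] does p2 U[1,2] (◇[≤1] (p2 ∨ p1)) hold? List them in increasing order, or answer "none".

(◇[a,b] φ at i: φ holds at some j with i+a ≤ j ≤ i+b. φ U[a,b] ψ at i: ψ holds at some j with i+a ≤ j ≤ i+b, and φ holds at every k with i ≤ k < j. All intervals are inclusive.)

2, 6

Evaluate at each i in [0,6]:
  i=0: ✗ (lhs fails at k=0 before rhs at j=1)
  i=1: ✗ (lhs fails at k=1 before rhs at j=2)
  i=2: ✓ (rhs at j=3; lhs holds on [2,2])
  i=3: ✗ (lhs fails at k=3 before rhs at j=4)
  i=4: ✗ (lhs fails at k=4 before rhs at j=5)
  i=5: ✗ (lhs fails at k=5 before rhs at j=6)
  i=6: ✓ (rhs at j=7; lhs holds on [6,6])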